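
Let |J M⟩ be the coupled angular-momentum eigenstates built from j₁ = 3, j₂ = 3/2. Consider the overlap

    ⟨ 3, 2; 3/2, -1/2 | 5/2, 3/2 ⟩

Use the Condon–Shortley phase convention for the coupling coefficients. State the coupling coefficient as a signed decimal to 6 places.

+√(1/14) = +0.267261

j₁+j₂−J=2  J+j₁−j₂=4  J−j₁+j₂=1  j₁+j₂+J+1=8
(j₁±m₁, j₂±m₂, J±M) = (5,1,1,2,4,1)
P² = 288/7
sum k=0..1:
  [0] +1/12 = 1/12
  [1] −1/24 = -1/24
S = 1/24
C² = P²·S² = 1/14 ; C = +0.267261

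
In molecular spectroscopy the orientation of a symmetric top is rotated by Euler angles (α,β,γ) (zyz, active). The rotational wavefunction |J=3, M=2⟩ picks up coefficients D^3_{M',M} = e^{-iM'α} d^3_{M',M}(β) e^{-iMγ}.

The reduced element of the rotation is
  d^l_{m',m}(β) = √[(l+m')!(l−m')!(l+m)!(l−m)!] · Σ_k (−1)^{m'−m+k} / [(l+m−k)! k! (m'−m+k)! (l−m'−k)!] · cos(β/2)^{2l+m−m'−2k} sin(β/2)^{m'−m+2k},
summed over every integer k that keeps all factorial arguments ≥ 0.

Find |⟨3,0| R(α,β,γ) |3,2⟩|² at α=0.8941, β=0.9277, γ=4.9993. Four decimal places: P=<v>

P=0.2765

Split into d^3_{0,2}(β=0.9277) × two z-phases.
Half-angle: c=0.894337, s=0.447395. N=√(6·6·120·1)=65.726707
The bounds max(0,m−m')=2 and min(l+m,l−m')=3 give 2 terms
  k=2: (−1)^0·65.7267/(12)·0.8943^4·0.4474^2 = +0.701369
  k=3: (−1)^1·65.7267/(12)·0.8943^2·0.4474^4 = -0.175520
d^3_{0,2}(0.9277) = +0.701369 -0.175520 = +0.525849
|D^3_{0,2}|² = |d^3_{0,2}(β)|² = (+0.525849)² = 0.276517 (the z-rotation phases have unit modulus)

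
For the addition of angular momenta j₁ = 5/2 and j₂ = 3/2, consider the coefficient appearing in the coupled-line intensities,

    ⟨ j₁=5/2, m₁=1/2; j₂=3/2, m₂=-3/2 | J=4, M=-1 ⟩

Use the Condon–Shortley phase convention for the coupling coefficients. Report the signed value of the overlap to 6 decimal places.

j₁+j₂−J=0  J+j₁−j₂=5  J−j₁+j₂=3  j₁+j₂+J+1=9
(j₁±m₁, j₂±m₂, J±M) = (3,2,0,3,3,5)
P² = 6480/7
sum k=0..0:
  [0] +1/72 = 1/72
S = 1/72
C² = P²·S² = 5/28 ; C = +0.422577

+0.422577  (= +√(5/28))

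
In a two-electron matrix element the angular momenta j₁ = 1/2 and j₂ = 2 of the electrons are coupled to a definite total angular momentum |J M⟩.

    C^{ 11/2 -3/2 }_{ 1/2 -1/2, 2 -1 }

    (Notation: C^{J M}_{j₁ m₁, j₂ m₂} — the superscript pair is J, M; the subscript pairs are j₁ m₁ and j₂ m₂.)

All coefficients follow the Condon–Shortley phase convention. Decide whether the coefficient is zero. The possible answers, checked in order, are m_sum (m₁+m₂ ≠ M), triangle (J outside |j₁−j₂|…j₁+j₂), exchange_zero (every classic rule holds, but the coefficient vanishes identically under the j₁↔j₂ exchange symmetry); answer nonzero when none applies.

triangle

m-sum: m₁+m₂ = -1/2+(-1) = -3/2, M = -3/2  ✓
triangle: need |j₁−j₂| ≤ J ≤ j₁+j₂, i.e. J ∈ [3/2, 5/2]; J = 11/2 is outside ✗ ⇒ coefficient is 0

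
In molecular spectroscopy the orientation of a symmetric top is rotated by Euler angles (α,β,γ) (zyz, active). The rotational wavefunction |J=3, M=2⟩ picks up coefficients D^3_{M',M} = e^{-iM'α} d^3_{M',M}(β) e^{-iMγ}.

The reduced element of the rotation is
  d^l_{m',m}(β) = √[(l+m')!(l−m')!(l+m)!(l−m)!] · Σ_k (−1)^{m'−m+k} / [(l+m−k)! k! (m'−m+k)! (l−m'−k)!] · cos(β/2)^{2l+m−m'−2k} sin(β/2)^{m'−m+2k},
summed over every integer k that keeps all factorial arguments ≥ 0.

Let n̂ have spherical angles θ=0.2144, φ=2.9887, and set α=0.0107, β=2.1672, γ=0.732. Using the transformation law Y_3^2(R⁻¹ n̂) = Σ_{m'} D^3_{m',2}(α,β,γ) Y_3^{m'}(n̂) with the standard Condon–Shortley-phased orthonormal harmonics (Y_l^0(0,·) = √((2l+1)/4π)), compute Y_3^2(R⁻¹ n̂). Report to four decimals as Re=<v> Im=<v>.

Need the full column D^3_{m',2} for m'=−3..3 at α=0.0107, β=2.1672, γ=0.7320.
cos(β/2)=0.468150, sin(β/2)=0.883649
d^3_{-3,2}: single k=5 term ⇒ +0.617817;  D = +0.085537-0.611867i
d^3_{-2,2}: k∈[4..5] ⇒ +0.668128 -0.476078 = +0.192049;  D = +0.024553-0.190473i
d^3_{-1,2}: k∈[3..4] ⇒ +0.447739 -0.797598 = -0.349859;  D = -0.041013+0.347446i
d^3_{0,2}: k∈[2..3] ⇒ +0.205429 -0.731897 = -0.526468;  D = -0.056118+0.523469i
d^3_{1,2}: k∈[1..2] ⇒ +0.062836 -0.447739 = -0.384903;  D = -0.036931+0.383128i
d^3_{2,2}: k∈[0..1] ⇒ +0.010527 -0.187530 = -0.177003;  D = -0.015097+0.176358i
d^3_{3,2}: single k=0 term ⇒ -0.048672;  D = -0.003632+0.048537i
Y_3^{m'}(θ=0.2144,φ=2.9887) and Σ D·Y over m':
  (+0.0855-0.6119i)·(-0.0036-0.0018i)  (+0.0246-0.1905i)·(+0.0431+0.0136i)  (-0.0410+0.3474i)·(-0.2565-0.0395i)  (-0.0561+0.5235i)·(+0.6467+0.0000i)  (-0.0369+0.3831i)·(+0.2565-0.0395i)  (-0.0151+0.1764i)·(+0.0431-0.0136i)  (-0.0036+0.0485i)·(+0.0036-0.0018i)
Y_3^2(R⁻¹ n̂) = -0.002300+0.352941i

Re=-0.0023 Im=0.3529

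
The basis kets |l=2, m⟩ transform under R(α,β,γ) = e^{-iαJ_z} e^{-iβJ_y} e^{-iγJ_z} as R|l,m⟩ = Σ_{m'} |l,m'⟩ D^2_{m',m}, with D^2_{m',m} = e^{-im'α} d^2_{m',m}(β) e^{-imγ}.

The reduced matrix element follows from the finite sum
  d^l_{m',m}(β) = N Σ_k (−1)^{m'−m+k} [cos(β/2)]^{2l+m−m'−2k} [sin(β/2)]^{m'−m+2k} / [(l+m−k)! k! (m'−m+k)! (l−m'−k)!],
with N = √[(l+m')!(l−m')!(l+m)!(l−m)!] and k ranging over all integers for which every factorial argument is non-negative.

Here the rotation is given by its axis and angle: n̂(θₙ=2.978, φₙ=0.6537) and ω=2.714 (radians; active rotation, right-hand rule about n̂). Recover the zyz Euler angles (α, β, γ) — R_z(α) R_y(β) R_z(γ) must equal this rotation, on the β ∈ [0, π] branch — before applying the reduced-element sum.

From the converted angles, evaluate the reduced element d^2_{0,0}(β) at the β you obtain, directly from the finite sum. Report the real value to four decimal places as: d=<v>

d=0.8519

Axis–angle → zyz. n̂ = (sinθₙcosφₙ, sinθₙsinφₙ, cosθₙ) = (+0.129288, +0.099042, -0.986649), ω = 2.7140.
R = I cosω + sinω [n̂]ₓ + (1−cosω) n̂n̂ᵀ gives
  R = [-0.878041, +0.433602, -0.202567; -0.384688, -0.891231, -0.240255; -0.284709, -0.133028, +0.949339]
β = atan2(√(R₁₃²+R₂₃²), R₃₃) = 0.319671; α = atan2(R₂₃, R₁₃) mod 2π = 4.011893; γ = atan2(R₃₂, −R₃₁) mod 2π = 5.846086
d^2_{0,0}(β=0.3197) via the finite sum:
Half-angle: c=0.987253, s=0.159156. N=√(2·2·2·2)=4.000000
Admissible k: 0..2 (factorial args all ≥0)
  k=0: (−1)^0·4.0000/(4)·0.9873^4·0.1592^0 = +0.949980
  k=1: (−1)^1·4.0000/(1)·0.9873^2·0.1592^2 = -0.098756
  k=2: (−1)^2·4.0000/(4)·0.9873^0·0.1592^4 = +0.000642
d^2_{0,0}(0.3197) = +0.949980 -0.098756 +0.000642 = +0.851866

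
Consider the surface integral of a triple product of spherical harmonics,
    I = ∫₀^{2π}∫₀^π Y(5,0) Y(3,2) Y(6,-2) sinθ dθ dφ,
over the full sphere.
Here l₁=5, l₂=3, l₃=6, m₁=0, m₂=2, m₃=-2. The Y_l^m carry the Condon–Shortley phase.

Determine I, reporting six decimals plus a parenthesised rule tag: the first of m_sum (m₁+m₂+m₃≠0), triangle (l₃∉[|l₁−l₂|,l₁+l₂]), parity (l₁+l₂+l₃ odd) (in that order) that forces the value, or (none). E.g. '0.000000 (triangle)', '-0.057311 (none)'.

-0.077843 (none)

Checks pass: Σm=0; 14 even; l₃=6∈[2,8].
(2·5+1)(2·3+1)(2·6+1) = 1001
Δ: 2! 8! 4! / 15! → 1/675675
sum: t=0:+1/8640 t=1:−1/2304 t=2:+1/8640 = -7/34560
3j²(5 3 6; 0 0 0) = Δ·Π!·Σ² = 7/429  (sign -1)
sum: t=1:−1/13824 t=2:+1/8640 = 1/23040
3j²(5 3 6; 0 2 -2) = Δ·Π!·Σ² = 2/429  (sign +1)
combine: 4πI² = 1001·7/429·2/429 = 98/1287
take √, sign -1: I = -0.07784287
No selection rule forces the value: the integral is nonzero (none).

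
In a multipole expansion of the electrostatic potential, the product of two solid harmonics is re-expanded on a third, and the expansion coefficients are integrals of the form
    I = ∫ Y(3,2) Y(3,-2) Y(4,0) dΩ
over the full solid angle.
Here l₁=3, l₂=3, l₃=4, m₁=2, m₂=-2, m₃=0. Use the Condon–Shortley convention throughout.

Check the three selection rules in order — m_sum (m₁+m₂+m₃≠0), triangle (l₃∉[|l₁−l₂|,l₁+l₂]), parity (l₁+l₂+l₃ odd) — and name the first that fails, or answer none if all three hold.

none

m₁+m₂+m₃ = 2 − 2 + 0 = 0  ✓
triangle: |3−3|=0 ≤ l₃=4 ≤ 3+3=6  ✓
parity: l₁+l₂+l₃ = 10 is even  ✓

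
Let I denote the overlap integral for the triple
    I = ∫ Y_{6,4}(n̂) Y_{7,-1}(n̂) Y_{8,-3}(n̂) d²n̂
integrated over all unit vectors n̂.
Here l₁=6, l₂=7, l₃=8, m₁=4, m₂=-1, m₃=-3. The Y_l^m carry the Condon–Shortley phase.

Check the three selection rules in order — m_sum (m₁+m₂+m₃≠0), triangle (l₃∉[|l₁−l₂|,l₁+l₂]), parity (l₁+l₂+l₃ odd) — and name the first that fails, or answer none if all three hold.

parity

Σmᵢ = 0  ✓
l₃∈[|l₁−l₂|,l₁+l₂]=[1,13], have l₃=8  ✓
Σlᵢ = 21 ⇒ odd  ✗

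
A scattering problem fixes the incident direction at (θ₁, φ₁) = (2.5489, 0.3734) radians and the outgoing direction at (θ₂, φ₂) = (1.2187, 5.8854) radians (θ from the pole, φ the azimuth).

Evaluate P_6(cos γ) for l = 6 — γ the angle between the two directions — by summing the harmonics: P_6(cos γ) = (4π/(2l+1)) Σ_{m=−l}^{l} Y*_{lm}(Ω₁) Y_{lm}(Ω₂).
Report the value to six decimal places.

Term-by-term m-sum for l=6 (normalisation 4π/13 = 0.966644):
  m=-6: (-0.009109, 0.011507) × (-0.240653, 0.226396) = (-0.000413, -0.004831)  (running Σ = (-0.000413, -0.004831))
  m=-5: (0.022035, -0.072202) × (-0.170753, 0.384292) = (0.023984, 0.020797)  (running Σ = (0.023571, 0.015965))
  m=-4: (0.017594, 0.227463) × (-0.001737, 0.085359) = (-0.019447, 0.001107)  (running Σ = (0.004125, 0.017072))
  m=-3: (-0.187329, -0.387212) × (-0.115831, -0.292173) = (-0.091434, 0.099584)  (running Σ = (-0.087309, 0.116656))
  m=-2: (0.315888, 0.292397) × (-0.135365, -0.138147) = (-0.002366, -0.083219)  (running Σ = (-0.089676, 0.033437))
  m=-1: (0.003574, 0.001400) × (0.233453, 0.098094) = (0.000697, 0.000677)  (running Σ = (-0.088979, 0.034114))
  m=0: (-0.421828, -0.000000) × (0.217462, 0.000000) = (-0.091732, -0.000000)  (running Σ = (-0.180710, 0.034114))
  m=1: (-0.003574, 0.001400) × (-0.233453, 0.098094) = (0.000697, -0.000677)  (running Σ = (-0.180013, 0.033437))
  m=2: (0.315888, -0.292397) × (-0.135365, 0.138147) = (-0.002366, 0.083219)  (running Σ = (-0.182380, 0.116656))
  m=3: (0.187329, -0.387212) × (0.115831, -0.292173) = (-0.091434, -0.099584)  (running Σ = (-0.273814, 0.017072))
  m=4: (0.017594, -0.227463) × (-0.001737, -0.085359) = (-0.019447, -0.001107)  (running Σ = (-0.293260, 0.015965))
  m=5: (-0.022035, -0.072202) × (0.170753, 0.384292) = (0.023984, -0.020797)  (running Σ = (-0.269276, -0.004831))
  m=6: (-0.009109, -0.011507) × (-0.240653, -0.226396) = (-0.000413, 0.004831)  (running Σ = (-0.269689, -0.000000))
Total Σ_m = (-0.269689, -0.000000). Multiply by 0.966644: (-0.260693, -0.000000). P_6(cos γ) = -0.260693

-0.260693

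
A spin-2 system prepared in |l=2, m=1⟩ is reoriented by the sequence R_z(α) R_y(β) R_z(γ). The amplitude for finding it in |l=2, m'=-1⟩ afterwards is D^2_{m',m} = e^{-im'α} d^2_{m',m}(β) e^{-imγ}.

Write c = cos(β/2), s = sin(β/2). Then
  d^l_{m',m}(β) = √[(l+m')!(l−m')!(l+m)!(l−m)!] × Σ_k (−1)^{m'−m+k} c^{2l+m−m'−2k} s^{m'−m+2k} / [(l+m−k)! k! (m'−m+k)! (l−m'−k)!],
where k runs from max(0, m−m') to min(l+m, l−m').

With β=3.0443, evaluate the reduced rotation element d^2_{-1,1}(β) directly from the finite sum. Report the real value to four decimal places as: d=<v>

d^2_{-1,1}(β=3.0443) via the finite sum:
Half-angle: c=0.048627, s=0.998817. N=√(1·6·6·1)=6.000000
k: max(0,(1)−(-1))=2 … min(2+(1),2−(-1))=3
  k=2: (−1)^0·6.0000/(2)·0.0486^2·0.9988^2 = +0.007077
  k=3: (−1)^1·6.0000/(6)·0.0486^0·0.9988^4 = -0.995276
d^2_{-1,1}(3.0443) = +0.007077 -0.995276 = -0.988199

d=-0.9882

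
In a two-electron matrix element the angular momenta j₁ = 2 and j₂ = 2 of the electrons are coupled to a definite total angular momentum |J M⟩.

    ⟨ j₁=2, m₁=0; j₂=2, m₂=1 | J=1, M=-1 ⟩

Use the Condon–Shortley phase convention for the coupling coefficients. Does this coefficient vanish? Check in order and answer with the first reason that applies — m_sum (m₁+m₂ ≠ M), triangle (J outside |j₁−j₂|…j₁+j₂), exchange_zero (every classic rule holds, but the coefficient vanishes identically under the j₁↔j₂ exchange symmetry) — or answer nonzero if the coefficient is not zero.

m_sum

m-sum: m₁+m₂ = 0+1 = 1, M = -1  ✗ ⇒ coefficient is 0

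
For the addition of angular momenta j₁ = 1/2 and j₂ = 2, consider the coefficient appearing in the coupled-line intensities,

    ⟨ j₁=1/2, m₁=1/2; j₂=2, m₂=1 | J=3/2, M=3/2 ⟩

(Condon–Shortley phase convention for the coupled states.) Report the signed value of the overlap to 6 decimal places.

+0.447214  (= +√(1/5))

√[4·1!0!3!/5! · 1!0!3!1!3!0!] = √(36/5)
  +(−1)^0/∏(0,1,0,3,0,0)! = 1/6  (running 1/6)
⟨..|..⟩ = √(36/5)·(1/6) = +0.447214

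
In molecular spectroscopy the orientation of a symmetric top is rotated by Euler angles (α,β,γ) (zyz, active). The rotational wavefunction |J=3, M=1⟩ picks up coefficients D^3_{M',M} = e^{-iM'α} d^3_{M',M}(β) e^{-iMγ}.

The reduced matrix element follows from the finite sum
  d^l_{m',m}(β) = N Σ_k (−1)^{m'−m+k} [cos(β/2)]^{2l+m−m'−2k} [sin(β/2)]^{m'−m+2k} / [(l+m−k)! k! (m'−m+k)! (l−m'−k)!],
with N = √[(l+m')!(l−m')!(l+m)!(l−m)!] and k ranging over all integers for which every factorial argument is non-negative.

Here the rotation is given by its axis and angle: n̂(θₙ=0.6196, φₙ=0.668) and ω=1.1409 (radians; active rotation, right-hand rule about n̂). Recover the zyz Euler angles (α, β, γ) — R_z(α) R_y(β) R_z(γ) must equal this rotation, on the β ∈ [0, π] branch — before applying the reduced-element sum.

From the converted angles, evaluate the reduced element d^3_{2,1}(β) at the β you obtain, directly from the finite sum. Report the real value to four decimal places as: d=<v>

d=-0.5986

Axis–angle → zyz. n̂ = (sinθₙcosφₙ, sinθₙsinφₙ, cosθₙ) = (+0.455893, +0.359701, +0.814111), ω = 1.1409.
R = I cosω + sinω [n̂]ₓ + (1−cosω) n̂n̂ᵀ gives
  R = [+0.537993, -0.644394, +0.543434; +0.835674, +0.492237, -0.243622; -0.110510, +0.585200, +0.803323]
β = atan2(√(R₁₃²+R₂₃²), R₃₃) = 0.637942; α = atan2(R₂₃, R₁₃) mod 2π = 5.861746; γ = atan2(R₃₂, −R₃₁) mod 2π = 1.384153
d^3_{2,1}(β=0.6379) via the finite sum:
c=cos(0.637942/2)=0.949559, s=sin(0.637942/2)=0.313589; N=√[120·1·24·2]=75.894664
k∈{0,1} keeps every argument non-negative
  k=0: (−1)^1·75.8947/(24)·0.9496^5·0.3136^1 = -0.765545
  k=1: (−1)^2·75.8947/(12)·0.9496^3·0.3136^3 = +0.166986
d^3_{2,1}(0.6379) = -0.765545 +0.166986 = -0.598559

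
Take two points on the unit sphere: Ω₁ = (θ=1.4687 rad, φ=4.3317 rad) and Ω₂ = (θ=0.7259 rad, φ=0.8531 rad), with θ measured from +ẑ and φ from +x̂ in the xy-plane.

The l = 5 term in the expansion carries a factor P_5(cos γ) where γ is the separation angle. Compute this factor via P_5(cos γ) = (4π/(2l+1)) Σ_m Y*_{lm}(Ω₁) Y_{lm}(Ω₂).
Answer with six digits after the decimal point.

Addition theorem: P_5(cos γ) = (4π/11) Σ_m Y*_{lm}(Ω₁) Y_{lm}(Ω₂), m = −5…5:
  term(m=-5) = 0.00308 - 0.02687j   from Y*(Ω₁)=-0.42739 + 0.14766j, Y(Ω₂)=-0.02585 + 0.05395j
  term(m=-4) = 0.00690 + 0.03045j   from Y*(Ω₁)=0.00704 - 0.14633j, Y(Ω₂)=-0.20537 + 0.05702j
  term(m=-3) = 0.06692 + 0.10679j   from Y*(Ω₁)=-0.28079 - 0.12834j, Y(Ω₂)=-0.34095 - 0.22450j
  term(m=-2) = -0.04900 - 0.03914j   from Y*(Ω₁)=0.11988 - 0.11426j, Y(Ω₂)=-0.05112 - 0.37525j
  term(m=-1) = 0.01427 + 0.00500j   from Y*(Ω₁)=-0.10144 - 0.25346j, Y(Ω₂)=-0.03642 + 0.04172j
  term(m=+0) = -0.06615 + 0.00000j   from Y*(Ω₁)=0.17021 + 0.00000j, Y(Ω₂)=-0.38866 + 0.00000j
  term(m=+1) = 0.01427 - 0.00500j   from Y*(Ω₁)=0.10144 - 0.25346j, Y(Ω₂)=0.03642 + 0.04172j
  term(m=+2) = -0.04900 + 0.03914j   from Y*(Ω₁)=0.11988 + 0.11426j, Y(Ω₂)=-0.05112 + 0.37525j
  term(m=+3) = 0.06692 - 0.10679j   from Y*(Ω₁)=0.28079 - 0.12834j, Y(Ω₂)=0.34095 - 0.22450j
  term(m=+4) = 0.00690 - 0.03045j   from Y*(Ω₁)=0.00704 + 0.14633j, Y(Ω₂)=-0.20537 - 0.05702j
  term(m=+5) = 0.00308 + 0.02687j   from Y*(Ω₁)=0.42739 + 0.14766j, Y(Ω₂)=0.02585 + 0.05395j
Total Σ_m = 0.01818 - 0.00000j. Multiply by 1.142397: 0.02077 - 0.00000j. P_5(cos γ) = 0.020773

0.020773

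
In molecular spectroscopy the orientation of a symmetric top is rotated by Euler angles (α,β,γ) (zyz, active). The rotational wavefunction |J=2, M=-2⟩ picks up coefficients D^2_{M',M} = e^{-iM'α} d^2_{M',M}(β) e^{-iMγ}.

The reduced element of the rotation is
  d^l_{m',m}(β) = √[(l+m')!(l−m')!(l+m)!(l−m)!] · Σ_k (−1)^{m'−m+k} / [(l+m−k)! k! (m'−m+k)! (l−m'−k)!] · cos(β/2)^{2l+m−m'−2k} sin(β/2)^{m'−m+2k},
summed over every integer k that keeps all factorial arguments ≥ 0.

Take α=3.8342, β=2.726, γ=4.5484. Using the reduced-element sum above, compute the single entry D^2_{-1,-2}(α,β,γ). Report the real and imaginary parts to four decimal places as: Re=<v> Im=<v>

Re=-0.0161 Im=-0.0061

D^2_{-1,-2}(3.8342,2.7260,4.5484) = e^{-i·-1·3.8342}·d^2_{-1,-2}(2.7260)·e^{-i·-2·4.5484}. Compute d first:
c=cos(2.726000/2)=0.206304, s=sin(2.726000/2)=0.978488; N=√[1·6·1·24]=12.000000
k: max(0,(-2)−(-1))=0 … min(2+(-2),2−(-1))=0
  k=0: (−1)^1·12.0000/(6)·0.2063^3·0.9785^1 = -0.017183
d^2_{-1,-2}(2.7260) = -0.017183
Attach z-rotation phases: D = e^{-i(-1)(3.8342)}·(-0.017183)·e^{-i(-2)(4.5484)} = -0.016054-0.006128i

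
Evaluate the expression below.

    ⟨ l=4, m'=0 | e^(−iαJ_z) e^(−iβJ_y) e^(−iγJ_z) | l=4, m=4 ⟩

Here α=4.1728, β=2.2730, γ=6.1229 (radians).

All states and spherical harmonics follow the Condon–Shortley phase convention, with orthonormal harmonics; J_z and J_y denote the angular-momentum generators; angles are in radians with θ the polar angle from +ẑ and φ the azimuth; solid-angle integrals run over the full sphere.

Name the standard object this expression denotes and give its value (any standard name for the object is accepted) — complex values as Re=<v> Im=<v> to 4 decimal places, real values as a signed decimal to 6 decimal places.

Wigner D-matrix element, Re=0.1423 Im=0.1062

This is a Wigner D-matrix element — the rotation-matrix element ⟨l m'| R(α,β,γ) |l m⟩ in the angular-momentum basis.
D^4_{0,4}(4.1728,2.2730,6.1229) = e^{-i·0·4.1728}·d^4_{0,4}(2.2730)·e^{-i·4·6.1229}. Compute d first:
c=cos(2.273000/2)=0.420772, s=sin(2.273000/2)=0.907166; N=√[24·24·40320·1]=4819.161753
The bounds max(0,m−m')=4 and min(l+m,l−m')=4 give 1 term
  k=4: (−1)^0·4819.1618/(576)·0.4208^4·0.9072^4 = +0.177617
d^4_{0,4}(2.2730) = +0.177617
D = (+1.000000+0.000000i)·(+0.177617)·(+0.801414+0.598110i) = +0.142345+0.106235i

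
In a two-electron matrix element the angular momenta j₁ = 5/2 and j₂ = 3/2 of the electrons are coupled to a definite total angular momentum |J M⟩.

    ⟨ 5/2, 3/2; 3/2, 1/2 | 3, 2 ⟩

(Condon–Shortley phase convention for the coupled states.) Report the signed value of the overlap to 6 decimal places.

j₁+j₂−J=1  J+j₁−j₂=4  J−j₁+j₂=2  j₁+j₂+J+1=8
(j₁±m₁, j₂±m₂, J±M) = (4,1,2,1,5,1)
P² = 48
sum k=0..1:
  [0] +1/12 = 1/12
  [1] −1/24 = -1/24
S = 1/24
C² = P²·S² = 1/12 ; C = +0.288675

+0.288675  (= +√(1/12))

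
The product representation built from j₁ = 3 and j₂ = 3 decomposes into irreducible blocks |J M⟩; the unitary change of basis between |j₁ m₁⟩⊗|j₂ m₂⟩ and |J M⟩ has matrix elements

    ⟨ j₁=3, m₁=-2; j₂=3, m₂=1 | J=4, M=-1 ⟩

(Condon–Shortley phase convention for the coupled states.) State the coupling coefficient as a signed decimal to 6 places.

√[9·2!4!4!/11! · 1!5!4!2!3!5!] = √(82944/77)
  +(−1)^1/∏(1,1,4,3,0,1)! = -1/144  (running -1/144)
  +(−1)^2/∏(2,0,3,2,1,2)! = 1/48  (running 1/72)
⟨..|..⟩ = √(82944/77)·(1/72) = +0.455842

+0.455842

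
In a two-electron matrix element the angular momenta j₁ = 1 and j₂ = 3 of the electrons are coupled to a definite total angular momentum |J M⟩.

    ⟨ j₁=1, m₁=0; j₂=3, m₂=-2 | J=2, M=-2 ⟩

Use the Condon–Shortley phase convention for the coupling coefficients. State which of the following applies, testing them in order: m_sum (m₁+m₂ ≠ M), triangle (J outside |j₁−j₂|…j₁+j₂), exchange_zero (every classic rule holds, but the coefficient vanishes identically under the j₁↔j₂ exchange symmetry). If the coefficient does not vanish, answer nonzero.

nonzero

m-sum: m₁+m₂ = 0+(-2) = -2, M = -2  ✓
triangle: |j₁−j₂| = 2 ≤ J = 2 ≤ j₁+j₂ = 4  ✓
exchange: j₁≠j₂ or m₁≠m₂ — the exchange symmetry imposes no constraint here
value check: CG = −√(5/21) = -0.487950 ≠ 0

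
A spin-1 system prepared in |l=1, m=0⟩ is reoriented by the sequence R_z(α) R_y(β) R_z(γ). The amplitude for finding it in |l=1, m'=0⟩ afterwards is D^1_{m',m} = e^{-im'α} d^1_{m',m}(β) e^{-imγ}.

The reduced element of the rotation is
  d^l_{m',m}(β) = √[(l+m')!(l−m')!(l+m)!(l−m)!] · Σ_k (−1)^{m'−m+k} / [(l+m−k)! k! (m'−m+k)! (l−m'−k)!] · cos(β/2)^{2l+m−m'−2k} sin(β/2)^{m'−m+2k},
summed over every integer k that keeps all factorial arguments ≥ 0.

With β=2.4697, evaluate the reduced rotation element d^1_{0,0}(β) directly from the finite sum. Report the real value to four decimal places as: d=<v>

d^1_{0,0}(β=2.4697) via the finite sum:
Half-angle: c=0.329663, s=0.944099. N=√(1·1·1·1)=1.000000
The bounds max(0,m−m')=0 and min(l+m,l−m')=1 give 2 terms
  k=0: (−1)^0·1.0000/(1)·0.3297^2·0.9441^0 = +0.108678
  k=1: (−1)^1·1.0000/(1)·0.3297^0·0.9441^2 = -0.891322
d^1_{0,0}(2.4697) = +0.108678 -0.891322 = -0.782645

d=-0.7826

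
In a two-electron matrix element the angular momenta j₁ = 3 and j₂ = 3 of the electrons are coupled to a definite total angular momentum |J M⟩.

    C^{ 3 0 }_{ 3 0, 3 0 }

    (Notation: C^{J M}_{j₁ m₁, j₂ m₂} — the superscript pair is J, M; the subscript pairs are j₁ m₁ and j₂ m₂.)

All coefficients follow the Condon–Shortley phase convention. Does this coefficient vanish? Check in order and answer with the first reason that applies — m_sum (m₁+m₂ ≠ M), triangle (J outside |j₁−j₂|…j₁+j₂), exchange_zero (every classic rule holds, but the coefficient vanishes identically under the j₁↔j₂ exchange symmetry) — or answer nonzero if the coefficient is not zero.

m-sum: m₁+m₂ = 0+0 = 0, M = 0  ✓
triangle: |j₁−j₂| = 0 ≤ J = 3 ≤ j₁+j₂ = 6  ✓
exchange: j₁=j₂ and m₁=m₂, and (−1)^(j₁+j₂−J) = (−1)^3 = −1 forces ⟨j₁m₁;j₂m₂|JM⟩ = −⟨j₂m₂;j₁m₁|JM⟩ = −⟨j₁m₁;j₂m₂|JM⟩ ⇒ the coefficient vanishes identically
Racah sum check: Σ_k collapses to 0 ⇒ CG = 0

exchange_zero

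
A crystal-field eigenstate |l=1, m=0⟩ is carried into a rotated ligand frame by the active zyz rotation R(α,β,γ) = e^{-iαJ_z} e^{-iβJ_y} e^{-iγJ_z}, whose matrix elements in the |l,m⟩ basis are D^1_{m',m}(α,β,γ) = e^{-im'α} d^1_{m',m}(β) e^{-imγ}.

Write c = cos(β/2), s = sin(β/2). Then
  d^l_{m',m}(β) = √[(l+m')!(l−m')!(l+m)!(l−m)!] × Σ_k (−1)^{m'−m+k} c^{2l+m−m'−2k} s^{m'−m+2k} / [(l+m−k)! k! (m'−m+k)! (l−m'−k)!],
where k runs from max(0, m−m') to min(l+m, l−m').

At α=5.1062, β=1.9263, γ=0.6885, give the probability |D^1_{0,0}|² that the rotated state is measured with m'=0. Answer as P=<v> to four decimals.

First d^1_{0,0}(β=1.9263), then the phase factors e^{-i(0)α} and e^{-i(0)γ}:
With c≡cos(β/2)=0.570937 and s≡sin(β/2)=0.820994, N=[1·1·1·1]^{1/2}=1.000000
k: max(0,(0)−(0))=0 … min(1+(0),1−(0))=1
  k=0: (−1)^0·1.0000/(1)·0.5709^2·0.8210^0 = +0.325969
  k=1: (−1)^1·1.0000/(1)·0.5709^0·0.8210^2 = -0.674031
d^1_{0,0}(1.9263) = +0.325969 -0.674031 = -0.348063
|D^1_{0,0}|² = |d^1_{0,0}(β)|² = (-0.348063)² = 0.121148 (the z-rotation phases have unit modulus)

P=0.1211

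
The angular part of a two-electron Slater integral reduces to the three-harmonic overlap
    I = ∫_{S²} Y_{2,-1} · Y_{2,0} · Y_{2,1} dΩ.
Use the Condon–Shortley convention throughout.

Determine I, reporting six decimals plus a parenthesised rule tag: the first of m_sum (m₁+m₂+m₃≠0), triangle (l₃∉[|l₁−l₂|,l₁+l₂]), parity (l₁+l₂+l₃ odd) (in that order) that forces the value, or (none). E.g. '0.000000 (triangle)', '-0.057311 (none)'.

-0.090112 (none)

m-sum 0 ✓  L=6 even ✓  0≤2≤4 ✓
Π(2lᵢ+1) = 5×5×5 = 125
triangle coeff Δ(2,2,2) = 1/630
Σ_t [0,2]: t=0:+1/8 t=1:−1/1 t=2:+1/8 = -3/4
(3j)²=2/35 [(2 2 2; 0 0 0)], sign=-1
Σ_t [1,2]: t=1:−1/2 t=2:+1/4 = -1/4
(3j)²=1/70 [(2 2 2; -1 0 1)], sign=+1
⇒ 4πI² = 5/49
I = (-1)√(5/49/(4π)) = -0.09011188
No selection rule forces the value: the integral is nonzero (none).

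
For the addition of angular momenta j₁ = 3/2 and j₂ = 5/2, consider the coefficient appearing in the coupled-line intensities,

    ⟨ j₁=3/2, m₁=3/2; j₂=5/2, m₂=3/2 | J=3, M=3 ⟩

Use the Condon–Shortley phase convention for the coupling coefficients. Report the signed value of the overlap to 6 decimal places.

+0.612372

j₁+j₂−J=1  J+j₁−j₂=2  J−j₁+j₂=4  j₁+j₂+J+1=8
(j₁±m₁, j₂±m₂, J±M) = (3,0,4,1,6,0)
P² = 864
sum k=0..0:
  [0] +1/48 = 1/48
S = 1/48
C² = P²·S² = 3/8 ; C = +0.612372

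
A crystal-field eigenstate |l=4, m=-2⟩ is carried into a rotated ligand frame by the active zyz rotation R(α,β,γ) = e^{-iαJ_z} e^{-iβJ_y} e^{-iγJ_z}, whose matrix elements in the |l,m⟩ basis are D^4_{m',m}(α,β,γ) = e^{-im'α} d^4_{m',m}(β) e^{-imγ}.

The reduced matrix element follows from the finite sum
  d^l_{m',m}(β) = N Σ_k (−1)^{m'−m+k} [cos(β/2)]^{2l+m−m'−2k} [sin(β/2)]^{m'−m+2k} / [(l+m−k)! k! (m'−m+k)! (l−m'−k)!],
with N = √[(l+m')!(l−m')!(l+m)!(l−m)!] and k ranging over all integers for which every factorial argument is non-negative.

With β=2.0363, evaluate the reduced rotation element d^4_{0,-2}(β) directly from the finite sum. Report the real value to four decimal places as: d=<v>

d=0.1295

d^4_{0,-2}(β=2.0363) via the finite sum:
c=cos(2.036300/2)=0.524941, s=sin(2.036300/2)=0.851138; N=√[24·24·2·720]=910.735966
The bounds max(0,m−m')=0 and min(l+m,l−m')=2 give 3 terms
  k=0: (−1)^2·910.7360/(96)·0.5249^6·0.8511^2 = +0.143809
  k=1: (−1)^3·910.7360/(36)·0.5249^4·0.8511^4 = -1.008171
  k=2: (−1)^4·910.7360/(96)·0.5249^2·0.8511^6 = +0.993903
d^4_{0,-2}(2.0363) = +0.143809 -1.008171 +0.993903 = +0.129541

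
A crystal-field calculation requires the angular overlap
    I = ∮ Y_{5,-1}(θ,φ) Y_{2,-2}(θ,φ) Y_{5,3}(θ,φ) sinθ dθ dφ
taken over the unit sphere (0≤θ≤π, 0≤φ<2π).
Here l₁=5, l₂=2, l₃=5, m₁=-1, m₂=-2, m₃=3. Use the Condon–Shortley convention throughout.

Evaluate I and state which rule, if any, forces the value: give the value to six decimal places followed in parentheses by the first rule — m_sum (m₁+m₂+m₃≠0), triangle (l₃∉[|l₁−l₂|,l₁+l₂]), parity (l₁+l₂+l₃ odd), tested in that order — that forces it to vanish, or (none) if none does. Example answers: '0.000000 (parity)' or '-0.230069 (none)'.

m-sum 0 ✓  L=12 even ✓  3≤5≤7 ✓
Π(2lᵢ+1) = 11×5×11 = 605
triangle coeff Δ(5,2,5) = 1/38610
Σ_t [0,2]: t=0:+1/2880 t=1:−1/576 t=2:+1/2880 = -1/960
(3j)²=10/429 [(5 2 5; 0 0 0)], sign=+1
Σ_t [0,0]: t=0:+1/5760 = 1/5760
(3j)²=56/2145 [(5 2 5; -1 -2 3)], sign=+1
⇒ 4πI² = 560/1521
I = (+1)√(560/1521/(4π)) = 0.17116875
No selection rule forces the value: the integral is nonzero (none).

0.171169 (none)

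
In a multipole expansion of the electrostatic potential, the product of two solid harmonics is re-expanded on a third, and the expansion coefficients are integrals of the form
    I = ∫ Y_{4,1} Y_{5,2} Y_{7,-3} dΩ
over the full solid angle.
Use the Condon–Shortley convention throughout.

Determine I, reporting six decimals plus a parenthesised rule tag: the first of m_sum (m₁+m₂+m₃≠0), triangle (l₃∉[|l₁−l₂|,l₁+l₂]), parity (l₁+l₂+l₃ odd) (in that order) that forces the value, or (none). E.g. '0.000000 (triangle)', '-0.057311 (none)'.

Checks pass: Σm=0; 16 even; l₃=7∈[1,9].
(2·4+1)(2·5+1)(2·7+1) = 1485
Δ: 2! 6! 8! / 17! → 1/6126120
sum: t=0:+1/69120 t=1:−1/20736 t=2:+1/69120 = -1/51840
3j²(4 5 7; 0 0 0) = Δ·Π!·Σ² = 280/21879  (sign +1)
sum: t=0:+1/362880 t=1:−1/69120 t=2:+1/172800 = -43/7257600
3j²(4 5 7; 1 2 -3) = Δ·Π!·Σ² = 1849/170170  (sign -1)
combine: 4πI² = 1485·280/21879·1849/170170 = 110940/537251
take √, sign -1: I = -0.12818893
No selection rule forces the value: the integral is nonzero (none).

-0.128189 (none)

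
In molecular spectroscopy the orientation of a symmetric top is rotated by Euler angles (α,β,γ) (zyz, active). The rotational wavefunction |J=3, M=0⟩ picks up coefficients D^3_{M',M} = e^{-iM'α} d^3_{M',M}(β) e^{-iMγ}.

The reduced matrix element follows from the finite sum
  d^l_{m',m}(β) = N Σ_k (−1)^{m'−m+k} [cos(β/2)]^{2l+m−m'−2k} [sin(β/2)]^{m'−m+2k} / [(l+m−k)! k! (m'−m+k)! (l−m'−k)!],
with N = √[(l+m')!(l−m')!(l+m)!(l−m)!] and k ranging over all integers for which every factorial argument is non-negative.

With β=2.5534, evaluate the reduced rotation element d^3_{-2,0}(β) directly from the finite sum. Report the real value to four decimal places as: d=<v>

d^3_{-2,0}(β=2.5534) via the finite sum:
c=cos(2.553400/2)=0.289875, s=sin(2.553400/2)=0.957064; N=√[1·120·6·6]=65.726707
The bounds max(0,m−m')=2 and min(l+m,l−m')=3 give 2 terms
  k=2: (−1)^0·65.7267/(12)·0.2899^4·0.9571^2 = +0.035423
  k=3: (−1)^1·65.7267/(12)·0.2899^2·0.9571^4 = -0.386142
d^3_{-2,0}(2.5534) = +0.035423 -0.386142 = -0.350719

d=-0.3507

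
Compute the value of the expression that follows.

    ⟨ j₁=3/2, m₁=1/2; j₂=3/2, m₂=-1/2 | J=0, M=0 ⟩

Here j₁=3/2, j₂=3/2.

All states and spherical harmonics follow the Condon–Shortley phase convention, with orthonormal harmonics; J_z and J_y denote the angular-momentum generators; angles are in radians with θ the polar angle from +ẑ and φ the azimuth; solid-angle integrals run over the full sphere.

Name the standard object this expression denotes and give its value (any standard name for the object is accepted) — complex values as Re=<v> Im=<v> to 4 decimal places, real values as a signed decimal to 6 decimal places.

This is a Clebsch–Gordan (vector-coupling) coefficient.
triangle: 3!×0!×0!/4! = 6/24
(j±m)!: 2!×1!×1!×2!×0!×0! = 4
prefactor² = (2J+1)×Δ×N² = 1
  k=1: −1/(1!×2!×0!×0!×0!×0!) = -1/2
Σ = -1/2  ⇒  CG² = 1×(-1/2)² = 1/4
CG = −√(1/4) = -0.500000

Clebsch–Gordan coefficient, −√(1/4) ≈ -0.500000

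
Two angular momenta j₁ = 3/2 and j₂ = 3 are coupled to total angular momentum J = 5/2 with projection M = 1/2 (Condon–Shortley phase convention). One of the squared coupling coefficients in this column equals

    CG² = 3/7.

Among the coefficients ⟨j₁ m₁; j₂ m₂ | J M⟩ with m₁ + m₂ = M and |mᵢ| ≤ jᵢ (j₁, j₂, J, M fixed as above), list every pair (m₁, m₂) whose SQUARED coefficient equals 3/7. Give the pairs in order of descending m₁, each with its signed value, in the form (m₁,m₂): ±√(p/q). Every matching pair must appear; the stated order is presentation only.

(-3/2,2): +√(3/7)

Admissible pairs with m₁+m₂ = M = 1/2: (-3/2,2), (-1/2,1), (1/2,0), (3/2,-1)
  (m₁,m₂)=(3/2,-1): CG² = 27/70, CG = +√(27/70)
  (m₁,m₂)=(1/2,0): CG² = 6/35, CG = −√(6/35)
  (m₁,m₂)=(-1/2,1): CG² = 1/70, CG = −√(1/70)
  (m₁,m₂)=(-3/2,2): CG² = 3/7, CG = +√(3/7)   ← matches the target
Pairs with CG² = 3/7: (-3/2,2): +√(3/7)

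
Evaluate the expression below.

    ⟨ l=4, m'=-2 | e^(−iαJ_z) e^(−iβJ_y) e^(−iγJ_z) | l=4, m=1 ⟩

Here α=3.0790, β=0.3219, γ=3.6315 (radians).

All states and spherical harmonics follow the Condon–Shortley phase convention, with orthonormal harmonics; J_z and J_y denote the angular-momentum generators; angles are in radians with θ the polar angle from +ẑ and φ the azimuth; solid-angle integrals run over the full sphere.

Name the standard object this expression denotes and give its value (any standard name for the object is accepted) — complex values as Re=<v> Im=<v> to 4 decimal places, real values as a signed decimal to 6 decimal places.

Wigner D-matrix element, Re=-0.0428 Im=0.0302

This is a Wigner D-matrix element — the rotation-matrix element ⟨l m'| R(α,β,γ) |l m⟩ in the angular-momentum basis.
Split into d^4_{-2,1}(β=0.3219) × two z-phases.
Half-angle: c=0.987075, s=0.160256. N=√(2·720·120·6)=1018.233765
Admissible k: 3..5 (factorial args all ≥0)
  k=3: (−1)^0·1018.2338/(72)·0.9871^5·0.1603^3 = +0.054539
  k=4: (−1)^1·1018.2338/(48)·0.9871^3·0.1603^5 = -0.002156
  k=5: (−1)^2·1018.2338/(240)·0.9871^1·0.1603^7 = +0.000011
d^4_{-2,1}(0.3219) = +0.054539 -0.002156 +0.000011 = +0.052394
Attach z-rotation phases: D = e^{-i(-2)(3.0790)}·(+0.052394)·e^{-i(1)(3.6315)} = -0.042791+0.030233i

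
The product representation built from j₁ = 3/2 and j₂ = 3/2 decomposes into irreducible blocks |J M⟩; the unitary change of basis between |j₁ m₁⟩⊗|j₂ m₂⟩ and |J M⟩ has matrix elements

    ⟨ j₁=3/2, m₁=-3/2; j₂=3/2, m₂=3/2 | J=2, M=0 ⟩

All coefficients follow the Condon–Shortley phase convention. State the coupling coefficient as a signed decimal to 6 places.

j₁+j₂−J=1  J+j₁−j₂=2  J−j₁+j₂=2  j₁+j₂+J+1=6
(j₁±m₁, j₂±m₂, J±M) = (0,3,3,0,2,2)
P² = 4
sum k=1..1:
  [1] −1/4 = -1/4
S = -1/4
C² = P²·S² = 1/4 ; C = -0.500000

-0.500000  (= −√(1/4))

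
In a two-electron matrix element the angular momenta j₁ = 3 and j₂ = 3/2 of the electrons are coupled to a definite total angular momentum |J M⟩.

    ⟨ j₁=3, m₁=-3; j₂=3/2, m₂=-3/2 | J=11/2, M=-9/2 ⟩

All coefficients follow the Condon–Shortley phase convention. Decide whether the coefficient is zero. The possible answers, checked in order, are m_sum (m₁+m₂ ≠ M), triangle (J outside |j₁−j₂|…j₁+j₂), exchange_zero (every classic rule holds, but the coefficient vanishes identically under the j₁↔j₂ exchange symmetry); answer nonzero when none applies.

m-sum: m₁+m₂ = -3+(-3/2) = -9/2, M = -9/2  ✓
triangle: need |j₁−j₂| ≤ J ≤ j₁+j₂, i.e. J ∈ [3/2, 9/2]; J = 11/2 is outside ✗ ⇒ coefficient is 0

triangle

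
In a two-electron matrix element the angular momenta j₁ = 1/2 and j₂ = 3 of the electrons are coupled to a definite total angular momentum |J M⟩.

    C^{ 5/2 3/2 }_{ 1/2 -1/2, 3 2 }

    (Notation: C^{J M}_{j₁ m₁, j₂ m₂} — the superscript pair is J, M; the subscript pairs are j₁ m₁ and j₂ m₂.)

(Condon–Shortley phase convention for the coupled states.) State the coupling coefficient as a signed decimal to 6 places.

−√(5/7) = -0.845154

√[6·1!0!5!/7! · 0!1!5!1!4!1!] = √(2880/7)
  +(−1)^1/∏(1,0,0,4,0,1)! = -1/24  (running -1/24)
⟨..|..⟩ = √(2880/7)·(-1/24) = -0.845154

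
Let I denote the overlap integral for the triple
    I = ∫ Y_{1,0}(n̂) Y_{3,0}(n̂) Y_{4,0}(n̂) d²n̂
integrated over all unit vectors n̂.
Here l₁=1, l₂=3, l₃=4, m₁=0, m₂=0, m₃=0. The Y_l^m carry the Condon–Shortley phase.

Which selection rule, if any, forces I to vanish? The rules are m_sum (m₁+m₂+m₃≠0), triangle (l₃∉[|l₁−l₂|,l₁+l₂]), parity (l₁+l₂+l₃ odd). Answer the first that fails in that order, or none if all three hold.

none

m₁+m₂+m₃ = 0 + 0 + 0 = 0  ✓
triangle: |1−3|=2 ≤ l₃=4 ≤ 1+3=4  ✓
parity: l₁+l₂+l₃ = 8 is even  ✓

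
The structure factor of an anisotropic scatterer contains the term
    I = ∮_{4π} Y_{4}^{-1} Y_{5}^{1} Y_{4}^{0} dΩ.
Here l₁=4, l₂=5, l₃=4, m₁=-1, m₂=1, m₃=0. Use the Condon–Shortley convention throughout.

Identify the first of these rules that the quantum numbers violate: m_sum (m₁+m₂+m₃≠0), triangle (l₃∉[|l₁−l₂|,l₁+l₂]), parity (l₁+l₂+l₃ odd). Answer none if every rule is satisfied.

parity

Σmᵢ = 0  ✓
l₃∈[|l₁−l₂|,l₁+l₂]=[1,9], have l₃=4  ✓
Σlᵢ = 13 ⇒ odd  ✗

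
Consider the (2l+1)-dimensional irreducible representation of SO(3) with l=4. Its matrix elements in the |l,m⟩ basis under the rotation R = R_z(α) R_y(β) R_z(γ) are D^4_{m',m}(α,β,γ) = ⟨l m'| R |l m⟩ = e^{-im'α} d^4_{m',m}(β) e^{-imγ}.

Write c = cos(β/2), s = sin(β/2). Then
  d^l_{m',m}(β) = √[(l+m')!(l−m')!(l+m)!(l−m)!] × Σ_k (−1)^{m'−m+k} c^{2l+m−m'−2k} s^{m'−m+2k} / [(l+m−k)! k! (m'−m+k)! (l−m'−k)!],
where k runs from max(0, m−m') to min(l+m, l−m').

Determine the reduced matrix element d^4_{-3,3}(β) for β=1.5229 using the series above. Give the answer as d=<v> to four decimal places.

d^4_{-3,3}(β=1.5229) via the finite sum:
Half-angle: c=0.723836, s=0.689972. N=√(1·5040·5040·1)=5040.000000
The bounds max(0,m−m')=6 and min(l+m,l−m')=7 give 2 terms
  k=6: (−1)^0·5040.0000/(720)·0.7238^2·0.6900^6 = +0.395700
  k=7: (−1)^1·5040.0000/(5040)·0.7238^0·0.6900^8 = -0.051363
d^4_{-3,3}(1.5229) = +0.395700 -0.051363 = +0.344337

d=0.3443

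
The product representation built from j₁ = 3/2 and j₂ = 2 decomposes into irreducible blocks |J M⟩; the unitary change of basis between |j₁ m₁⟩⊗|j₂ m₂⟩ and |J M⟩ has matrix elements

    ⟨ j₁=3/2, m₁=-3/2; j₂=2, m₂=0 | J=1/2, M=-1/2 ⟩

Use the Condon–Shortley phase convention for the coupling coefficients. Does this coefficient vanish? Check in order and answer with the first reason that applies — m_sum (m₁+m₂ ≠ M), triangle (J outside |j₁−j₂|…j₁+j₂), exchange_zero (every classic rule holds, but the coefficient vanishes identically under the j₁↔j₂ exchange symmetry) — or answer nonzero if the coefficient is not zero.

m-sum: m₁+m₂ = -3/2+0 = -3/2, M = -1/2  ✗ ⇒ coefficient is 0

m_sum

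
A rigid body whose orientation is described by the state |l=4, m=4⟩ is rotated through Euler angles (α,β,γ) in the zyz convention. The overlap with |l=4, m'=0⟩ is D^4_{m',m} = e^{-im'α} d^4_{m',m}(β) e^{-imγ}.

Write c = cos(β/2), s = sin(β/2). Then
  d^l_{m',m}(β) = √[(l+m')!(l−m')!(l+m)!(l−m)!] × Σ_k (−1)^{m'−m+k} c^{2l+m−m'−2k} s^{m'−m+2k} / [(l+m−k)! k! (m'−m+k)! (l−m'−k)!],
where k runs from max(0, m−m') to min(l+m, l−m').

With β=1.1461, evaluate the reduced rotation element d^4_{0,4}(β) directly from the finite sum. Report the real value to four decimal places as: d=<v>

d=0.3604

d^4_{0,4}(β=1.1461) via the finite sum:
c=cos(1.146100/2)=0.840251, s=sin(1.146100/2)=0.542197; N=√[24·24·40320·1]=4819.161753
k∈{4} keeps every argument non-negative
  k=4: (−1)^0·4819.1618/(576)·0.8403^4·0.5422^4 = +0.360425
d^4_{0,4}(1.1461) = +0.360425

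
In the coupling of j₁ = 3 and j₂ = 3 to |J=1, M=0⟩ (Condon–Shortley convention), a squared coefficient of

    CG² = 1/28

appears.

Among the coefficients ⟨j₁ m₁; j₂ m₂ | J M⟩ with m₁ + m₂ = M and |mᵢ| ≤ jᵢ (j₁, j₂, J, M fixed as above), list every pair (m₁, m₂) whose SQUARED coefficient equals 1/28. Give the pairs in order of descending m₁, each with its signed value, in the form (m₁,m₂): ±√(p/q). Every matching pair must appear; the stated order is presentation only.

Admissible pairs with m₁+m₂ = M = 0: (-3,3), (-2,2), (-1,1), (0,0), (1,-1), (2,-2), (3,-3)
  (m₁,m₂)=(3,-3): CG² = 9/28, CG = +√(9/28)
  (m₁,m₂)=(2,-2): CG² = 1/7, CG = −√(1/7)
  (m₁,m₂)=(1,-1): CG² = 1/28, CG = +√(1/28)   ← matches the target
  (m₁,m₂)=(0,0): CG² = 0/1, CG = 0
  (m₁,m₂)=(-1,1): CG² = 1/28, CG = −√(1/28)   ← matches the target
  (m₁,m₂)=(-2,2): CG² = 1/7, CG = +√(1/7)
  (m₁,m₂)=(-3,3): CG² = 9/28, CG = −√(9/28)
Pairs with CG² = 1/28: (1,-1): +√(1/28); (-1,1): −√(1/28)

(1,-1): +√(1/28); (-1,1): −√(1/28)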